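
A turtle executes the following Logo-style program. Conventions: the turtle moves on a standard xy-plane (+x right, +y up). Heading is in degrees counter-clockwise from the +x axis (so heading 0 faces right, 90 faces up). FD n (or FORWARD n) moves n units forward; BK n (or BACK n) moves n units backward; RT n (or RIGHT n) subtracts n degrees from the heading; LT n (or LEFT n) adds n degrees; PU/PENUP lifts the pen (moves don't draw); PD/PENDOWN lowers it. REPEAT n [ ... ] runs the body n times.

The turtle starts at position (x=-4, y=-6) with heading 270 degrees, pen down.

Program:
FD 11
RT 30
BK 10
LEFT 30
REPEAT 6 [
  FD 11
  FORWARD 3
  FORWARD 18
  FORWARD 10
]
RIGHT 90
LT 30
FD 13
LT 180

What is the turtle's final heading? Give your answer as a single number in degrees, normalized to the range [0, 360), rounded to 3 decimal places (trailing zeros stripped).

Answer: 30

Derivation:
Executing turtle program step by step:
Start: pos=(-4,-6), heading=270, pen down
FD 11: (-4,-6) -> (-4,-17) [heading=270, draw]
RT 30: heading 270 -> 240
BK 10: (-4,-17) -> (1,-8.34) [heading=240, draw]
LT 30: heading 240 -> 270
REPEAT 6 [
  -- iteration 1/6 --
  FD 11: (1,-8.34) -> (1,-19.34) [heading=270, draw]
  FD 3: (1,-19.34) -> (1,-22.34) [heading=270, draw]
  FD 18: (1,-22.34) -> (1,-40.34) [heading=270, draw]
  FD 10: (1,-40.34) -> (1,-50.34) [heading=270, draw]
  -- iteration 2/6 --
  FD 11: (1,-50.34) -> (1,-61.34) [heading=270, draw]
  FD 3: (1,-61.34) -> (1,-64.34) [heading=270, draw]
  FD 18: (1,-64.34) -> (1,-82.34) [heading=270, draw]
  FD 10: (1,-82.34) -> (1,-92.34) [heading=270, draw]
  -- iteration 3/6 --
  FD 11: (1,-92.34) -> (1,-103.34) [heading=270, draw]
  FD 3: (1,-103.34) -> (1,-106.34) [heading=270, draw]
  FD 18: (1,-106.34) -> (1,-124.34) [heading=270, draw]
  FD 10: (1,-124.34) -> (1,-134.34) [heading=270, draw]
  -- iteration 4/6 --
  FD 11: (1,-134.34) -> (1,-145.34) [heading=270, draw]
  FD 3: (1,-145.34) -> (1,-148.34) [heading=270, draw]
  FD 18: (1,-148.34) -> (1,-166.34) [heading=270, draw]
  FD 10: (1,-166.34) -> (1,-176.34) [heading=270, draw]
  -- iteration 5/6 --
  FD 11: (1,-176.34) -> (1,-187.34) [heading=270, draw]
  FD 3: (1,-187.34) -> (1,-190.34) [heading=270, draw]
  FD 18: (1,-190.34) -> (1,-208.34) [heading=270, draw]
  FD 10: (1,-208.34) -> (1,-218.34) [heading=270, draw]
  -- iteration 6/6 --
  FD 11: (1,-218.34) -> (1,-229.34) [heading=270, draw]
  FD 3: (1,-229.34) -> (1,-232.34) [heading=270, draw]
  FD 18: (1,-232.34) -> (1,-250.34) [heading=270, draw]
  FD 10: (1,-250.34) -> (1,-260.34) [heading=270, draw]
]
RT 90: heading 270 -> 180
LT 30: heading 180 -> 210
FD 13: (1,-260.34) -> (-10.258,-266.84) [heading=210, draw]
LT 180: heading 210 -> 30
Final: pos=(-10.258,-266.84), heading=30, 27 segment(s) drawn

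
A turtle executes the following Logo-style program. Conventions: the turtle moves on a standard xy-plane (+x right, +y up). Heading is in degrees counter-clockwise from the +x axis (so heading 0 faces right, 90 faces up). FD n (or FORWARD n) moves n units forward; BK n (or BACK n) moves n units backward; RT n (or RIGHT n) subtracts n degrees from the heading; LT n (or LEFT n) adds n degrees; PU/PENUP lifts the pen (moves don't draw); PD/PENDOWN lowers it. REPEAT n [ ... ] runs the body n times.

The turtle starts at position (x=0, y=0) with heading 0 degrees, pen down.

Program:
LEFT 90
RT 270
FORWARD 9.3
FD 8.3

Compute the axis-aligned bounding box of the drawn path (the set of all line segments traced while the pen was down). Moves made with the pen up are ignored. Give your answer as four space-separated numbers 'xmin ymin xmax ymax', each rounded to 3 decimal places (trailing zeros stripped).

Executing turtle program step by step:
Start: pos=(0,0), heading=0, pen down
LT 90: heading 0 -> 90
RT 270: heading 90 -> 180
FD 9.3: (0,0) -> (-9.3,0) [heading=180, draw]
FD 8.3: (-9.3,0) -> (-17.6,0) [heading=180, draw]
Final: pos=(-17.6,0), heading=180, 2 segment(s) drawn

Segment endpoints: x in {-17.6, -9.3, 0}, y in {0, 0, 0}
xmin=-17.6, ymin=0, xmax=0, ymax=0

Answer: -17.6 0 0 0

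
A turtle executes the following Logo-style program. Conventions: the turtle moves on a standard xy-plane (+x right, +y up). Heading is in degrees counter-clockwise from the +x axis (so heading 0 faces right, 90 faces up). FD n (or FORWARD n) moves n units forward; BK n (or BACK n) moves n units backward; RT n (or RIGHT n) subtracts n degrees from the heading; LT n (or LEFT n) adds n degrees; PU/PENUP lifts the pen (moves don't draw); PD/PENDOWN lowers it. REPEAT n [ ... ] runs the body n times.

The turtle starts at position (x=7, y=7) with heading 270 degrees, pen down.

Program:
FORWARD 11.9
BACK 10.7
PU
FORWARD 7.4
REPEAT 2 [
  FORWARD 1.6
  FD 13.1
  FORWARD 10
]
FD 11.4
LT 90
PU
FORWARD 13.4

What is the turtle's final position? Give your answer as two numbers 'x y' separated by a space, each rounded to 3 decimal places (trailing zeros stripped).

Answer: 20.4 -62.4

Derivation:
Executing turtle program step by step:
Start: pos=(7,7), heading=270, pen down
FD 11.9: (7,7) -> (7,-4.9) [heading=270, draw]
BK 10.7: (7,-4.9) -> (7,5.8) [heading=270, draw]
PU: pen up
FD 7.4: (7,5.8) -> (7,-1.6) [heading=270, move]
REPEAT 2 [
  -- iteration 1/2 --
  FD 1.6: (7,-1.6) -> (7,-3.2) [heading=270, move]
  FD 13.1: (7,-3.2) -> (7,-16.3) [heading=270, move]
  FD 10: (7,-16.3) -> (7,-26.3) [heading=270, move]
  -- iteration 2/2 --
  FD 1.6: (7,-26.3) -> (7,-27.9) [heading=270, move]
  FD 13.1: (7,-27.9) -> (7,-41) [heading=270, move]
  FD 10: (7,-41) -> (7,-51) [heading=270, move]
]
FD 11.4: (7,-51) -> (7,-62.4) [heading=270, move]
LT 90: heading 270 -> 0
PU: pen up
FD 13.4: (7,-62.4) -> (20.4,-62.4) [heading=0, move]
Final: pos=(20.4,-62.4), heading=0, 2 segment(s) drawn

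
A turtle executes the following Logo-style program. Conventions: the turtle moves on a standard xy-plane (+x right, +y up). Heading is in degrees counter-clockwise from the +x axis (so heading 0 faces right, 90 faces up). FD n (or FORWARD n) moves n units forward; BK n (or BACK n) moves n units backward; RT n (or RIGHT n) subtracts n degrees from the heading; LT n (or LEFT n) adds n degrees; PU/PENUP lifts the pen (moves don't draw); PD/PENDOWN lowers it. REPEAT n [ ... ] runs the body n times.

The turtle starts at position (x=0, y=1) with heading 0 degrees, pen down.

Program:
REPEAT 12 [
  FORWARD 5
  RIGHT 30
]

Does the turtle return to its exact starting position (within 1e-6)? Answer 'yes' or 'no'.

Executing turtle program step by step:
Start: pos=(0,1), heading=0, pen down
REPEAT 12 [
  -- iteration 1/12 --
  FD 5: (0,1) -> (5,1) [heading=0, draw]
  RT 30: heading 0 -> 330
  -- iteration 2/12 --
  FD 5: (5,1) -> (9.33,-1.5) [heading=330, draw]
  RT 30: heading 330 -> 300
  -- iteration 3/12 --
  FD 5: (9.33,-1.5) -> (11.83,-5.83) [heading=300, draw]
  RT 30: heading 300 -> 270
  -- iteration 4/12 --
  FD 5: (11.83,-5.83) -> (11.83,-10.83) [heading=270, draw]
  RT 30: heading 270 -> 240
  -- iteration 5/12 --
  FD 5: (11.83,-10.83) -> (9.33,-15.16) [heading=240, draw]
  RT 30: heading 240 -> 210
  -- iteration 6/12 --
  FD 5: (9.33,-15.16) -> (5,-17.66) [heading=210, draw]
  RT 30: heading 210 -> 180
  -- iteration 7/12 --
  FD 5: (5,-17.66) -> (0,-17.66) [heading=180, draw]
  RT 30: heading 180 -> 150
  -- iteration 8/12 --
  FD 5: (0,-17.66) -> (-4.33,-15.16) [heading=150, draw]
  RT 30: heading 150 -> 120
  -- iteration 9/12 --
  FD 5: (-4.33,-15.16) -> (-6.83,-10.83) [heading=120, draw]
  RT 30: heading 120 -> 90
  -- iteration 10/12 --
  FD 5: (-6.83,-10.83) -> (-6.83,-5.83) [heading=90, draw]
  RT 30: heading 90 -> 60
  -- iteration 11/12 --
  FD 5: (-6.83,-5.83) -> (-4.33,-1.5) [heading=60, draw]
  RT 30: heading 60 -> 30
  -- iteration 12/12 --
  FD 5: (-4.33,-1.5) -> (0,1) [heading=30, draw]
  RT 30: heading 30 -> 0
]
Final: pos=(0,1), heading=0, 12 segment(s) drawn

Start position: (0, 1)
Final position: (0, 1)
Distance = 0; < 1e-6 -> CLOSED

Answer: yes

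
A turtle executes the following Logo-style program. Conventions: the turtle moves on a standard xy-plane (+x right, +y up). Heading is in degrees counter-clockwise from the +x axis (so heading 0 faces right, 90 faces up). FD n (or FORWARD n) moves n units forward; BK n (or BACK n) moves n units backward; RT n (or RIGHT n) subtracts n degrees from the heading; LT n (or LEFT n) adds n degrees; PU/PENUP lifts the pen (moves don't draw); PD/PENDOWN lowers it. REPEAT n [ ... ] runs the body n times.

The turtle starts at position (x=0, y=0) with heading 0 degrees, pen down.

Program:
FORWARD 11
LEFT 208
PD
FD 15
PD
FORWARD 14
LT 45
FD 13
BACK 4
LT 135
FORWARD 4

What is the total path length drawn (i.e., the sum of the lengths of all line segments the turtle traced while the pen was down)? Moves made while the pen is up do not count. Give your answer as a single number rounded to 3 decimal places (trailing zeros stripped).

Answer: 61

Derivation:
Executing turtle program step by step:
Start: pos=(0,0), heading=0, pen down
FD 11: (0,0) -> (11,0) [heading=0, draw]
LT 208: heading 0 -> 208
PD: pen down
FD 15: (11,0) -> (-2.244,-7.042) [heading=208, draw]
PD: pen down
FD 14: (-2.244,-7.042) -> (-14.605,-13.615) [heading=208, draw]
LT 45: heading 208 -> 253
FD 13: (-14.605,-13.615) -> (-18.406,-26.047) [heading=253, draw]
BK 4: (-18.406,-26.047) -> (-17.237,-22.221) [heading=253, draw]
LT 135: heading 253 -> 28
FD 4: (-17.237,-22.221) -> (-13.705,-20.344) [heading=28, draw]
Final: pos=(-13.705,-20.344), heading=28, 6 segment(s) drawn

Segment lengths:
  seg 1: (0,0) -> (11,0), length = 11
  seg 2: (11,0) -> (-2.244,-7.042), length = 15
  seg 3: (-2.244,-7.042) -> (-14.605,-13.615), length = 14
  seg 4: (-14.605,-13.615) -> (-18.406,-26.047), length = 13
  seg 5: (-18.406,-26.047) -> (-17.237,-22.221), length = 4
  seg 6: (-17.237,-22.221) -> (-13.705,-20.344), length = 4
Total = 61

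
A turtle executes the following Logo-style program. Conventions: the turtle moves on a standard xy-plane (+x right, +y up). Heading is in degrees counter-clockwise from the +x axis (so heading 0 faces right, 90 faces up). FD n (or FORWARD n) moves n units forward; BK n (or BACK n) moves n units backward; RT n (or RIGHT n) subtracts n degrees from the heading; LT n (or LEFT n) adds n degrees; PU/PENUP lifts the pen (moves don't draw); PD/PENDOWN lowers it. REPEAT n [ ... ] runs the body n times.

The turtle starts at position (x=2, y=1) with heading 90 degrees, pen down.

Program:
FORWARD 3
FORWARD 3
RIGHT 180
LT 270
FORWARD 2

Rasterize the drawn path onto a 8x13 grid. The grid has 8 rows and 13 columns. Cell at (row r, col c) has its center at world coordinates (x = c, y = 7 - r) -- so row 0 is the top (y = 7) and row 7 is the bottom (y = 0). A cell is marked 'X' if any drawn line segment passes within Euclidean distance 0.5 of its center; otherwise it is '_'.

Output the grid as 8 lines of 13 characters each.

Answer: XXX__________
__X__________
__X__________
__X__________
__X__________
__X__________
__X__________
_____________

Derivation:
Segment 0: (2,1) -> (2,4)
Segment 1: (2,4) -> (2,7)
Segment 2: (2,7) -> (0,7)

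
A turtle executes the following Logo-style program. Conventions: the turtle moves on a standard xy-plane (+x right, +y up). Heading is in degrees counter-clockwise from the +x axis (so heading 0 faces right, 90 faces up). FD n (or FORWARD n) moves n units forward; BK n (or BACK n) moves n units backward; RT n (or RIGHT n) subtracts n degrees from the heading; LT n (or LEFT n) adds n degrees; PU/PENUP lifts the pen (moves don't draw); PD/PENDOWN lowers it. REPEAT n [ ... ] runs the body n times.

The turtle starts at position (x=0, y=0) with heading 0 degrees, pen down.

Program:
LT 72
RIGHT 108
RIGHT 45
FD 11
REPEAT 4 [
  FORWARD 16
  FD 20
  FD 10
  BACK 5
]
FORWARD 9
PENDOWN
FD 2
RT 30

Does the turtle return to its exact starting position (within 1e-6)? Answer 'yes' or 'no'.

Executing turtle program step by step:
Start: pos=(0,0), heading=0, pen down
LT 72: heading 0 -> 72
RT 108: heading 72 -> 324
RT 45: heading 324 -> 279
FD 11: (0,0) -> (1.721,-10.865) [heading=279, draw]
REPEAT 4 [
  -- iteration 1/4 --
  FD 16: (1.721,-10.865) -> (4.224,-26.668) [heading=279, draw]
  FD 20: (4.224,-26.668) -> (7.352,-46.421) [heading=279, draw]
  FD 10: (7.352,-46.421) -> (8.917,-56.298) [heading=279, draw]
  BK 5: (8.917,-56.298) -> (8.135,-51.36) [heading=279, draw]
  -- iteration 2/4 --
  FD 16: (8.135,-51.36) -> (10.638,-67.163) [heading=279, draw]
  FD 20: (10.638,-67.163) -> (13.766,-86.917) [heading=279, draw]
  FD 10: (13.766,-86.917) -> (15.331,-96.793) [heading=279, draw]
  BK 5: (15.331,-96.793) -> (14.548,-91.855) [heading=279, draw]
  -- iteration 3/4 --
  FD 16: (14.548,-91.855) -> (17.051,-107.658) [heading=279, draw]
  FD 20: (17.051,-107.658) -> (20.18,-127.412) [heading=279, draw]
  FD 10: (20.18,-127.412) -> (21.744,-137.289) [heading=279, draw]
  BK 5: (21.744,-137.289) -> (20.962,-132.35) [heading=279, draw]
  -- iteration 4/4 --
  FD 16: (20.962,-132.35) -> (23.465,-148.153) [heading=279, draw]
  FD 20: (23.465,-148.153) -> (26.594,-167.907) [heading=279, draw]
  FD 10: (26.594,-167.907) -> (28.158,-177.784) [heading=279, draw]
  BK 5: (28.158,-177.784) -> (27.376,-172.845) [heading=279, draw]
]
FD 9: (27.376,-172.845) -> (28.784,-181.735) [heading=279, draw]
PD: pen down
FD 2: (28.784,-181.735) -> (29.097,-183.71) [heading=279, draw]
RT 30: heading 279 -> 249
Final: pos=(29.097,-183.71), heading=249, 19 segment(s) drawn

Start position: (0, 0)
Final position: (29.097, -183.71)
Distance = 186; >= 1e-6 -> NOT closed

Answer: no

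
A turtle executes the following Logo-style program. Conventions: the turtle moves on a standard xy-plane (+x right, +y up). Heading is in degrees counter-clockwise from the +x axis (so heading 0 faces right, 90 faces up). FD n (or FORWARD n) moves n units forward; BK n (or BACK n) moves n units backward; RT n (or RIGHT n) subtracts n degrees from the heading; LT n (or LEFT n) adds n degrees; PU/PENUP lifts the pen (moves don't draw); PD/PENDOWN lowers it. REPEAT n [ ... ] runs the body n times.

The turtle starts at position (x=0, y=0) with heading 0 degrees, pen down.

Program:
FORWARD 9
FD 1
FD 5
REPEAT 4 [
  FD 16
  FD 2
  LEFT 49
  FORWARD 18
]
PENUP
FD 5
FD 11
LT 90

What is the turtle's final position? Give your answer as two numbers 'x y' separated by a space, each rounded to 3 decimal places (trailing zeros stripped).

Executing turtle program step by step:
Start: pos=(0,0), heading=0, pen down
FD 9: (0,0) -> (9,0) [heading=0, draw]
FD 1: (9,0) -> (10,0) [heading=0, draw]
FD 5: (10,0) -> (15,0) [heading=0, draw]
REPEAT 4 [
  -- iteration 1/4 --
  FD 16: (15,0) -> (31,0) [heading=0, draw]
  FD 2: (31,0) -> (33,0) [heading=0, draw]
  LT 49: heading 0 -> 49
  FD 18: (33,0) -> (44.809,13.585) [heading=49, draw]
  -- iteration 2/4 --
  FD 16: (44.809,13.585) -> (55.306,25.66) [heading=49, draw]
  FD 2: (55.306,25.66) -> (56.618,27.17) [heading=49, draw]
  LT 49: heading 49 -> 98
  FD 18: (56.618,27.17) -> (54.113,44.994) [heading=98, draw]
  -- iteration 3/4 --
  FD 16: (54.113,44.994) -> (51.886,60.839) [heading=98, draw]
  FD 2: (51.886,60.839) -> (51.608,62.819) [heading=98, draw]
  LT 49: heading 98 -> 147
  FD 18: (51.608,62.819) -> (36.512,72.623) [heading=147, draw]
  -- iteration 4/4 --
  FD 16: (36.512,72.623) -> (23.093,81.337) [heading=147, draw]
  FD 2: (23.093,81.337) -> (21.416,82.426) [heading=147, draw]
  LT 49: heading 147 -> 196
  FD 18: (21.416,82.426) -> (4.113,77.465) [heading=196, draw]
]
PU: pen up
FD 5: (4.113,77.465) -> (-0.693,76.087) [heading=196, move]
FD 11: (-0.693,76.087) -> (-11.267,73.055) [heading=196, move]
LT 90: heading 196 -> 286
Final: pos=(-11.267,73.055), heading=286, 15 segment(s) drawn

Answer: -11.267 73.055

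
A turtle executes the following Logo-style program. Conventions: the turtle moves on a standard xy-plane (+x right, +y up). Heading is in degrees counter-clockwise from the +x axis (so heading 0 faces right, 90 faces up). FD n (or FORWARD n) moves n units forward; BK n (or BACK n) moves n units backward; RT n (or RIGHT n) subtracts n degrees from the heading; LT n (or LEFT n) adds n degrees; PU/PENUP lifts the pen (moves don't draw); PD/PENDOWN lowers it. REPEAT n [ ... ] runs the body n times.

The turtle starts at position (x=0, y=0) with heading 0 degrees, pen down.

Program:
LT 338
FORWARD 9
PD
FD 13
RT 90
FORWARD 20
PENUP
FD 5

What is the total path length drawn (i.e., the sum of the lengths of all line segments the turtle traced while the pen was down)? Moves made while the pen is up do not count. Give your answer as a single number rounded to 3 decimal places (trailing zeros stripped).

Answer: 42

Derivation:
Executing turtle program step by step:
Start: pos=(0,0), heading=0, pen down
LT 338: heading 0 -> 338
FD 9: (0,0) -> (8.345,-3.371) [heading=338, draw]
PD: pen down
FD 13: (8.345,-3.371) -> (20.398,-8.241) [heading=338, draw]
RT 90: heading 338 -> 248
FD 20: (20.398,-8.241) -> (12.906,-26.785) [heading=248, draw]
PU: pen up
FD 5: (12.906,-26.785) -> (11.033,-31.421) [heading=248, move]
Final: pos=(11.033,-31.421), heading=248, 3 segment(s) drawn

Segment lengths:
  seg 1: (0,0) -> (8.345,-3.371), length = 9
  seg 2: (8.345,-3.371) -> (20.398,-8.241), length = 13
  seg 3: (20.398,-8.241) -> (12.906,-26.785), length = 20
Total = 42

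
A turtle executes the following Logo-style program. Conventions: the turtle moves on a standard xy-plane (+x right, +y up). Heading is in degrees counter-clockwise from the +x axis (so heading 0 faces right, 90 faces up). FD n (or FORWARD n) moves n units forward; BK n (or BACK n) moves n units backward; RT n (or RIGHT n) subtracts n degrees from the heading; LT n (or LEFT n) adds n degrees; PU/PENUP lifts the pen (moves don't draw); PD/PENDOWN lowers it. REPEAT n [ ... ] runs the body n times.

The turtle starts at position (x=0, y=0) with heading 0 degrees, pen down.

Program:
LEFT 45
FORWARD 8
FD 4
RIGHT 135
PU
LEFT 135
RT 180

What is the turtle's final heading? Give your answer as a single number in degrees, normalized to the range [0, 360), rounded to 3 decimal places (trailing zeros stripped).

Executing turtle program step by step:
Start: pos=(0,0), heading=0, pen down
LT 45: heading 0 -> 45
FD 8: (0,0) -> (5.657,5.657) [heading=45, draw]
FD 4: (5.657,5.657) -> (8.485,8.485) [heading=45, draw]
RT 135: heading 45 -> 270
PU: pen up
LT 135: heading 270 -> 45
RT 180: heading 45 -> 225
Final: pos=(8.485,8.485), heading=225, 2 segment(s) drawn

Answer: 225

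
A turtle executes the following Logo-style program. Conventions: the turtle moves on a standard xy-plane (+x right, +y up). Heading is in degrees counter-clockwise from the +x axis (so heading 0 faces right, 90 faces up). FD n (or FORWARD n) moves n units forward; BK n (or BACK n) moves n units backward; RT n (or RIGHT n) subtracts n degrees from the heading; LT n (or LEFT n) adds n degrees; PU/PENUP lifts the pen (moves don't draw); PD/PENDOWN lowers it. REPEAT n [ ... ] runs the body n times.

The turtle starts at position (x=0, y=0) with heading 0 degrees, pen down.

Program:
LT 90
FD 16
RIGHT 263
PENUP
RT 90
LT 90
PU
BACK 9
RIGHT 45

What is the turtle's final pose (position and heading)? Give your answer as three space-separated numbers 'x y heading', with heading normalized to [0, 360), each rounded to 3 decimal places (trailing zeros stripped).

Answer: 8.933 17.097 142

Derivation:
Executing turtle program step by step:
Start: pos=(0,0), heading=0, pen down
LT 90: heading 0 -> 90
FD 16: (0,0) -> (0,16) [heading=90, draw]
RT 263: heading 90 -> 187
PU: pen up
RT 90: heading 187 -> 97
LT 90: heading 97 -> 187
PU: pen up
BK 9: (0,16) -> (8.933,17.097) [heading=187, move]
RT 45: heading 187 -> 142
Final: pos=(8.933,17.097), heading=142, 1 segment(s) drawn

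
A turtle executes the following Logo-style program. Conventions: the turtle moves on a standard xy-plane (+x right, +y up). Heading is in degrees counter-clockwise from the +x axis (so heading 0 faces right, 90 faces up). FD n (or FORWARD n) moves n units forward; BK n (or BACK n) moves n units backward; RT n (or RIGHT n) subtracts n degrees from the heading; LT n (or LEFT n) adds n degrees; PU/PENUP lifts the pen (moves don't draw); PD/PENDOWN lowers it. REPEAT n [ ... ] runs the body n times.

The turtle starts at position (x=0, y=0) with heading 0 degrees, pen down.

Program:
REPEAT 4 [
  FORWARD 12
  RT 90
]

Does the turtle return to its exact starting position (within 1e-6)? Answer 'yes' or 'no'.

Executing turtle program step by step:
Start: pos=(0,0), heading=0, pen down
REPEAT 4 [
  -- iteration 1/4 --
  FD 12: (0,0) -> (12,0) [heading=0, draw]
  RT 90: heading 0 -> 270
  -- iteration 2/4 --
  FD 12: (12,0) -> (12,-12) [heading=270, draw]
  RT 90: heading 270 -> 180
  -- iteration 3/4 --
  FD 12: (12,-12) -> (0,-12) [heading=180, draw]
  RT 90: heading 180 -> 90
  -- iteration 4/4 --
  FD 12: (0,-12) -> (0,0) [heading=90, draw]
  RT 90: heading 90 -> 0
]
Final: pos=(0,0), heading=0, 4 segment(s) drawn

Start position: (0, 0)
Final position: (0, 0)
Distance = 0; < 1e-6 -> CLOSED

Answer: yes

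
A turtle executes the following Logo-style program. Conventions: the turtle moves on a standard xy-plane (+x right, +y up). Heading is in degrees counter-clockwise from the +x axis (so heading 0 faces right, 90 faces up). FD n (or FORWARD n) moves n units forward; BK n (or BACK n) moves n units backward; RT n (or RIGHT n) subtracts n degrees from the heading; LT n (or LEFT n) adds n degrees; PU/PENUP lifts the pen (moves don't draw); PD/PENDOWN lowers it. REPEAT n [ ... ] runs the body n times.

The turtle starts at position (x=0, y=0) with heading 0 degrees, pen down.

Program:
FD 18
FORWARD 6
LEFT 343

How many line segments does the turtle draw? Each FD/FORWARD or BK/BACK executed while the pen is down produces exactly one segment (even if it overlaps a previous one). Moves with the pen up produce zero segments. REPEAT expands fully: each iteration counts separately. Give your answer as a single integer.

Executing turtle program step by step:
Start: pos=(0,0), heading=0, pen down
FD 18: (0,0) -> (18,0) [heading=0, draw]
FD 6: (18,0) -> (24,0) [heading=0, draw]
LT 343: heading 0 -> 343
Final: pos=(24,0), heading=343, 2 segment(s) drawn
Segments drawn: 2

Answer: 2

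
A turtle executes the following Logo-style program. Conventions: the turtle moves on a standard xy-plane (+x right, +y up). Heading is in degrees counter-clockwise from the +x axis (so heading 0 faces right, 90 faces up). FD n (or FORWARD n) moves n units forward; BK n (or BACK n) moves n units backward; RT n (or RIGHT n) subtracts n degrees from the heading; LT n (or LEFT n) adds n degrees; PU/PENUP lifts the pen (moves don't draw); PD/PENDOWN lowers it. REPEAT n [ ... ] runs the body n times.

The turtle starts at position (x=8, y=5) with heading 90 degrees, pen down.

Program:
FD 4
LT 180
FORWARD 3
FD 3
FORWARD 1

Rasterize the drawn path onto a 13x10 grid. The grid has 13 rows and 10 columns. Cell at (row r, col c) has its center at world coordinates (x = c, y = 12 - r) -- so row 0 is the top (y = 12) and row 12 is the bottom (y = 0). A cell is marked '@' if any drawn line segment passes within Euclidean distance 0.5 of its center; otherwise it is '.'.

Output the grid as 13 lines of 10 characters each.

Answer: ..........
..........
..........
........@.
........@.
........@.
........@.
........@.
........@.
........@.
........@.
..........
..........

Derivation:
Segment 0: (8,5) -> (8,9)
Segment 1: (8,9) -> (8,6)
Segment 2: (8,6) -> (8,3)
Segment 3: (8,3) -> (8,2)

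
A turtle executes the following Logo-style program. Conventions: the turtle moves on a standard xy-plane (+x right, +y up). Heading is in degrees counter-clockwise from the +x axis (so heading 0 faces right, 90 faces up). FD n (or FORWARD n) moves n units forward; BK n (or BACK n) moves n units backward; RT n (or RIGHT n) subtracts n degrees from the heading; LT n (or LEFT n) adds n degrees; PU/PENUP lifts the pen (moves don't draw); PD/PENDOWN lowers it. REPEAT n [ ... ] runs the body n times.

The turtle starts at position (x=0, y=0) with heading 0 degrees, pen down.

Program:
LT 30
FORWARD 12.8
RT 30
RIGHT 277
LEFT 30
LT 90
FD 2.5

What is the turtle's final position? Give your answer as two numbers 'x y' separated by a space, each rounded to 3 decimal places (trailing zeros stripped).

Answer: 8.784 5.423

Derivation:
Executing turtle program step by step:
Start: pos=(0,0), heading=0, pen down
LT 30: heading 0 -> 30
FD 12.8: (0,0) -> (11.085,6.4) [heading=30, draw]
RT 30: heading 30 -> 0
RT 277: heading 0 -> 83
LT 30: heading 83 -> 113
LT 90: heading 113 -> 203
FD 2.5: (11.085,6.4) -> (8.784,5.423) [heading=203, draw]
Final: pos=(8.784,5.423), heading=203, 2 segment(s) drawn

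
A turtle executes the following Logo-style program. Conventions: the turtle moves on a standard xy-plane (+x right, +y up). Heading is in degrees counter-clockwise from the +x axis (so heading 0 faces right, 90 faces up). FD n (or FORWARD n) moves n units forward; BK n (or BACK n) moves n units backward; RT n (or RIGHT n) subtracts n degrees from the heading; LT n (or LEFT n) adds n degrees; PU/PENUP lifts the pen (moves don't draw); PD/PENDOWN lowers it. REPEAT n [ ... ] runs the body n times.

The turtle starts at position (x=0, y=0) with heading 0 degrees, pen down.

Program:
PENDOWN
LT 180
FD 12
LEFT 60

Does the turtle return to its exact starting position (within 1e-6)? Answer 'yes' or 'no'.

Answer: no

Derivation:
Executing turtle program step by step:
Start: pos=(0,0), heading=0, pen down
PD: pen down
LT 180: heading 0 -> 180
FD 12: (0,0) -> (-12,0) [heading=180, draw]
LT 60: heading 180 -> 240
Final: pos=(-12,0), heading=240, 1 segment(s) drawn

Start position: (0, 0)
Final position: (-12, 0)
Distance = 12; >= 1e-6 -> NOT closed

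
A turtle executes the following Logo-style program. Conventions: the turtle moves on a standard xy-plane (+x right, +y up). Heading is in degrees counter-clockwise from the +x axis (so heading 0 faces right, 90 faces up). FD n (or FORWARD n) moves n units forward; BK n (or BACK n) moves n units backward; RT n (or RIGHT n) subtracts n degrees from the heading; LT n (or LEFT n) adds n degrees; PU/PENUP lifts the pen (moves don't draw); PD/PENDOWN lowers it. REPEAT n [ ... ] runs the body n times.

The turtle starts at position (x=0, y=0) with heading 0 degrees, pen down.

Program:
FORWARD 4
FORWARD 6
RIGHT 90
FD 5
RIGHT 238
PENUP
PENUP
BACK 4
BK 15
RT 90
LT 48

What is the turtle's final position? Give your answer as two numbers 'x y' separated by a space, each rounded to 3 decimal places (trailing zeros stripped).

Executing turtle program step by step:
Start: pos=(0,0), heading=0, pen down
FD 4: (0,0) -> (4,0) [heading=0, draw]
FD 6: (4,0) -> (10,0) [heading=0, draw]
RT 90: heading 0 -> 270
FD 5: (10,0) -> (10,-5) [heading=270, draw]
RT 238: heading 270 -> 32
PU: pen up
PU: pen up
BK 4: (10,-5) -> (6.608,-7.12) [heading=32, move]
BK 15: (6.608,-7.12) -> (-6.113,-15.068) [heading=32, move]
RT 90: heading 32 -> 302
LT 48: heading 302 -> 350
Final: pos=(-6.113,-15.068), heading=350, 3 segment(s) drawn

Answer: -6.113 -15.068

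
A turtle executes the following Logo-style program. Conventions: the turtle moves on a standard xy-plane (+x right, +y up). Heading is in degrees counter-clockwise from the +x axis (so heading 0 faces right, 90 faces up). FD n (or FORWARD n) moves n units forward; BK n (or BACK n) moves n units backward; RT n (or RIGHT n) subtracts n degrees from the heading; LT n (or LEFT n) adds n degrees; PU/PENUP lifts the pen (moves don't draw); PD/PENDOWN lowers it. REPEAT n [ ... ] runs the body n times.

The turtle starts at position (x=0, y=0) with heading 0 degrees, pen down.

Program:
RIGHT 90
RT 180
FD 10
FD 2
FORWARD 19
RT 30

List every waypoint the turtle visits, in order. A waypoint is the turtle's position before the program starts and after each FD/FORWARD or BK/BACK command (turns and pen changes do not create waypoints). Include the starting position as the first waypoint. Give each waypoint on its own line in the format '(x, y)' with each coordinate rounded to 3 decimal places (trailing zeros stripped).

Answer: (0, 0)
(0, 10)
(0, 12)
(0, 31)

Derivation:
Executing turtle program step by step:
Start: pos=(0,0), heading=0, pen down
RT 90: heading 0 -> 270
RT 180: heading 270 -> 90
FD 10: (0,0) -> (0,10) [heading=90, draw]
FD 2: (0,10) -> (0,12) [heading=90, draw]
FD 19: (0,12) -> (0,31) [heading=90, draw]
RT 30: heading 90 -> 60
Final: pos=(0,31), heading=60, 3 segment(s) drawn
Waypoints (4 total):
(0, 0)
(0, 10)
(0, 12)
(0, 31)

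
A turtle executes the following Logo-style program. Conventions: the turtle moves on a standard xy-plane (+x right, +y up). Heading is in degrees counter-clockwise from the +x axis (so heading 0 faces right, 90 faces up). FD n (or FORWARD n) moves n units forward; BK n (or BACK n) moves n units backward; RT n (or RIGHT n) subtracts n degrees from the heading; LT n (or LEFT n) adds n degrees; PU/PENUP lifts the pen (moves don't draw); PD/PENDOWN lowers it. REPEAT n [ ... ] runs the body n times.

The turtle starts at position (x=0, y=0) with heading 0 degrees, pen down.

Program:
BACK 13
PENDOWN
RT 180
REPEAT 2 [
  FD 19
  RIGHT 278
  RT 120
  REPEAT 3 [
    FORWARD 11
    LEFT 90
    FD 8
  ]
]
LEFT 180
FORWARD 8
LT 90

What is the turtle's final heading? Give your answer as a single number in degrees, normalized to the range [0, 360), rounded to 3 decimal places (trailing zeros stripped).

Answer: 194

Derivation:
Executing turtle program step by step:
Start: pos=(0,0), heading=0, pen down
BK 13: (0,0) -> (-13,0) [heading=0, draw]
PD: pen down
RT 180: heading 0 -> 180
REPEAT 2 [
  -- iteration 1/2 --
  FD 19: (-13,0) -> (-32,0) [heading=180, draw]
  RT 278: heading 180 -> 262
  RT 120: heading 262 -> 142
  REPEAT 3 [
    -- iteration 1/3 --
    FD 11: (-32,0) -> (-40.668,6.772) [heading=142, draw]
    LT 90: heading 142 -> 232
    FD 8: (-40.668,6.772) -> (-45.593,0.468) [heading=232, draw]
    -- iteration 2/3 --
    FD 11: (-45.593,0.468) -> (-52.366,-8.2) [heading=232, draw]
    LT 90: heading 232 -> 322
    FD 8: (-52.366,-8.2) -> (-46.062,-13.125) [heading=322, draw]
    -- iteration 3/3 --
    FD 11: (-46.062,-13.125) -> (-37.393,-19.897) [heading=322, draw]
    LT 90: heading 322 -> 52
    FD 8: (-37.393,-19.897) -> (-32.468,-13.593) [heading=52, draw]
  ]
  -- iteration 2/2 --
  FD 19: (-32.468,-13.593) -> (-20.771,1.379) [heading=52, draw]
  RT 278: heading 52 -> 134
  RT 120: heading 134 -> 14
  REPEAT 3 [
    -- iteration 1/3 --
    FD 11: (-20.771,1.379) -> (-10.097,4.04) [heading=14, draw]
    LT 90: heading 14 -> 104
    FD 8: (-10.097,4.04) -> (-12.033,11.802) [heading=104, draw]
    -- iteration 2/3 --
    FD 11: (-12.033,11.802) -> (-14.694,22.476) [heading=104, draw]
    LT 90: heading 104 -> 194
    FD 8: (-14.694,22.476) -> (-22.456,20.54) [heading=194, draw]
    -- iteration 3/3 --
    FD 11: (-22.456,20.54) -> (-33.13,17.879) [heading=194, draw]
    LT 90: heading 194 -> 284
    FD 8: (-33.13,17.879) -> (-31.194,10.117) [heading=284, draw]
  ]
]
LT 180: heading 284 -> 104
FD 8: (-31.194,10.117) -> (-33.13,17.879) [heading=104, draw]
LT 90: heading 104 -> 194
Final: pos=(-33.13,17.879), heading=194, 16 segment(s) drawn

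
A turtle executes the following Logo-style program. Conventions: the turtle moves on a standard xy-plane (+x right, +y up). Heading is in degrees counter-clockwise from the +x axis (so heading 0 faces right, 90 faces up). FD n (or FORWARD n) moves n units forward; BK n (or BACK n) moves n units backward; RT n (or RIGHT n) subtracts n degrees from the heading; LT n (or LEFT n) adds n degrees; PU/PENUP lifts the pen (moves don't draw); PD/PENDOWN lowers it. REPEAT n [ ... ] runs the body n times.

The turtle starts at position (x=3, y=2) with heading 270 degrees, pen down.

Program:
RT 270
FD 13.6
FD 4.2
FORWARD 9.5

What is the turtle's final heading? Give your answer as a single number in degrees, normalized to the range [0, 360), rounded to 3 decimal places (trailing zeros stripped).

Executing turtle program step by step:
Start: pos=(3,2), heading=270, pen down
RT 270: heading 270 -> 0
FD 13.6: (3,2) -> (16.6,2) [heading=0, draw]
FD 4.2: (16.6,2) -> (20.8,2) [heading=0, draw]
FD 9.5: (20.8,2) -> (30.3,2) [heading=0, draw]
Final: pos=(30.3,2), heading=0, 3 segment(s) drawn

Answer: 0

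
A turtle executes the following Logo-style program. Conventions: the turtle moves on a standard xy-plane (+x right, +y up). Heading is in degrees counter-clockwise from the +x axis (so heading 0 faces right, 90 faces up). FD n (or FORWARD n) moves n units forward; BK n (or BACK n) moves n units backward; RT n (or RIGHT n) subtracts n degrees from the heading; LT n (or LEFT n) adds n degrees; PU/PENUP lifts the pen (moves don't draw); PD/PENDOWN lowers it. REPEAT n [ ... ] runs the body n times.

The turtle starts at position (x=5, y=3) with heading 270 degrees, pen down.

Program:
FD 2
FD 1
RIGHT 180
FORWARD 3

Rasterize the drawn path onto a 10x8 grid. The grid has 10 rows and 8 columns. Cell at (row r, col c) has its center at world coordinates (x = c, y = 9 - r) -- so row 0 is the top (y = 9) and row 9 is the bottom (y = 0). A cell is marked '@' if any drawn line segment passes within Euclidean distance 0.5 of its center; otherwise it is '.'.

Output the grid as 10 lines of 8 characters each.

Segment 0: (5,3) -> (5,1)
Segment 1: (5,1) -> (5,0)
Segment 2: (5,0) -> (5,3)

Answer: ........
........
........
........
........
........
.....@..
.....@..
.....@..
.....@..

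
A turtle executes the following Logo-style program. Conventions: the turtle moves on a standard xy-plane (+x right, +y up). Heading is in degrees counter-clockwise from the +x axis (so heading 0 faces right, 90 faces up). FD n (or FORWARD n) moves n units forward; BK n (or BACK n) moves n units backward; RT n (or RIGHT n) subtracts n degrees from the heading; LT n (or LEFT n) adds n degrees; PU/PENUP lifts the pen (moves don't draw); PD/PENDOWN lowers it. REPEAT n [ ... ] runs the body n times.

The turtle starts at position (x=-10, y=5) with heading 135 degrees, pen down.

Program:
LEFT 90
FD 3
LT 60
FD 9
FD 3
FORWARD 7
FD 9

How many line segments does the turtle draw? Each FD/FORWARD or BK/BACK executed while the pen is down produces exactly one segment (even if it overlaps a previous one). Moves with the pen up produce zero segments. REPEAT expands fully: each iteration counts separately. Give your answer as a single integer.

Executing turtle program step by step:
Start: pos=(-10,5), heading=135, pen down
LT 90: heading 135 -> 225
FD 3: (-10,5) -> (-12.121,2.879) [heading=225, draw]
LT 60: heading 225 -> 285
FD 9: (-12.121,2.879) -> (-9.792,-5.815) [heading=285, draw]
FD 3: (-9.792,-5.815) -> (-9.015,-8.712) [heading=285, draw]
FD 7: (-9.015,-8.712) -> (-7.204,-15.474) [heading=285, draw]
FD 9: (-7.204,-15.474) -> (-4.874,-24.167) [heading=285, draw]
Final: pos=(-4.874,-24.167), heading=285, 5 segment(s) drawn
Segments drawn: 5

Answer: 5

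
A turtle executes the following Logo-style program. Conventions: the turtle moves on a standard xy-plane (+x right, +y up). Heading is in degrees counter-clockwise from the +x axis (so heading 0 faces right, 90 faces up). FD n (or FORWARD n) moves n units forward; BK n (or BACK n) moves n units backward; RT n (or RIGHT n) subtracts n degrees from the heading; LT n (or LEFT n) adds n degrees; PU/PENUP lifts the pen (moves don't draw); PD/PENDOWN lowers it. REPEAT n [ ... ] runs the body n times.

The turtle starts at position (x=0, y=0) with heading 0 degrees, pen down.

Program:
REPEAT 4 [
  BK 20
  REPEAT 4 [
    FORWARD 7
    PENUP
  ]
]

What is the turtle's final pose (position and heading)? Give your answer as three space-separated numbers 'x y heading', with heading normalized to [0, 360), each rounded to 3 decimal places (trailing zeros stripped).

Executing turtle program step by step:
Start: pos=(0,0), heading=0, pen down
REPEAT 4 [
  -- iteration 1/4 --
  BK 20: (0,0) -> (-20,0) [heading=0, draw]
  REPEAT 4 [
    -- iteration 1/4 --
    FD 7: (-20,0) -> (-13,0) [heading=0, draw]
    PU: pen up
    -- iteration 2/4 --
    FD 7: (-13,0) -> (-6,0) [heading=0, move]
    PU: pen up
    -- iteration 3/4 --
    FD 7: (-6,0) -> (1,0) [heading=0, move]
    PU: pen up
    -- iteration 4/4 --
    FD 7: (1,0) -> (8,0) [heading=0, move]
    PU: pen up
  ]
  -- iteration 2/4 --
  BK 20: (8,0) -> (-12,0) [heading=0, move]
  REPEAT 4 [
    -- iteration 1/4 --
    FD 7: (-12,0) -> (-5,0) [heading=0, move]
    PU: pen up
    -- iteration 2/4 --
    FD 7: (-5,0) -> (2,0) [heading=0, move]
    PU: pen up
    -- iteration 3/4 --
    FD 7: (2,0) -> (9,0) [heading=0, move]
    PU: pen up
    -- iteration 4/4 --
    FD 7: (9,0) -> (16,0) [heading=0, move]
    PU: pen up
  ]
  -- iteration 3/4 --
  BK 20: (16,0) -> (-4,0) [heading=0, move]
  REPEAT 4 [
    -- iteration 1/4 --
    FD 7: (-4,0) -> (3,0) [heading=0, move]
    PU: pen up
    -- iteration 2/4 --
    FD 7: (3,0) -> (10,0) [heading=0, move]
    PU: pen up
    -- iteration 3/4 --
    FD 7: (10,0) -> (17,0) [heading=0, move]
    PU: pen up
    -- iteration 4/4 --
    FD 7: (17,0) -> (24,0) [heading=0, move]
    PU: pen up
  ]
  -- iteration 4/4 --
  BK 20: (24,0) -> (4,0) [heading=0, move]
  REPEAT 4 [
    -- iteration 1/4 --
    FD 7: (4,0) -> (11,0) [heading=0, move]
    PU: pen up
    -- iteration 2/4 --
    FD 7: (11,0) -> (18,0) [heading=0, move]
    PU: pen up
    -- iteration 3/4 --
    FD 7: (18,0) -> (25,0) [heading=0, move]
    PU: pen up
    -- iteration 4/4 --
    FD 7: (25,0) -> (32,0) [heading=0, move]
    PU: pen up
  ]
]
Final: pos=(32,0), heading=0, 2 segment(s) drawn

Answer: 32 0 0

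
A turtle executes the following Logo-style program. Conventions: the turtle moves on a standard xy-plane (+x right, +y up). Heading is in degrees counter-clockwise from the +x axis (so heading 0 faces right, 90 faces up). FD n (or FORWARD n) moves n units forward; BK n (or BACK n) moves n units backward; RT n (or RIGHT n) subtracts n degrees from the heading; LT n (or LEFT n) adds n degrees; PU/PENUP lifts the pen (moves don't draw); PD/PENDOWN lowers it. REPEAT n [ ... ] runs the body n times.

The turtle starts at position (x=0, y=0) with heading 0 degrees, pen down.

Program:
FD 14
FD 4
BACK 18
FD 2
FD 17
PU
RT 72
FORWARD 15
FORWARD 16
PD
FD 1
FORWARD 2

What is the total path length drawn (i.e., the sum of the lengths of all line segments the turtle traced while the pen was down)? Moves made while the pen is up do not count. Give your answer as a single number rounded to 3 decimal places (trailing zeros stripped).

Executing turtle program step by step:
Start: pos=(0,0), heading=0, pen down
FD 14: (0,0) -> (14,0) [heading=0, draw]
FD 4: (14,0) -> (18,0) [heading=0, draw]
BK 18: (18,0) -> (0,0) [heading=0, draw]
FD 2: (0,0) -> (2,0) [heading=0, draw]
FD 17: (2,0) -> (19,0) [heading=0, draw]
PU: pen up
RT 72: heading 0 -> 288
FD 15: (19,0) -> (23.635,-14.266) [heading=288, move]
FD 16: (23.635,-14.266) -> (28.58,-29.483) [heading=288, move]
PD: pen down
FD 1: (28.58,-29.483) -> (28.889,-30.434) [heading=288, draw]
FD 2: (28.889,-30.434) -> (29.507,-32.336) [heading=288, draw]
Final: pos=(29.507,-32.336), heading=288, 7 segment(s) drawn

Segment lengths:
  seg 1: (0,0) -> (14,0), length = 14
  seg 2: (14,0) -> (18,0), length = 4
  seg 3: (18,0) -> (0,0), length = 18
  seg 4: (0,0) -> (2,0), length = 2
  seg 5: (2,0) -> (19,0), length = 17
  seg 6: (28.58,-29.483) -> (28.889,-30.434), length = 1
  seg 7: (28.889,-30.434) -> (29.507,-32.336), length = 2
Total = 58

Answer: 58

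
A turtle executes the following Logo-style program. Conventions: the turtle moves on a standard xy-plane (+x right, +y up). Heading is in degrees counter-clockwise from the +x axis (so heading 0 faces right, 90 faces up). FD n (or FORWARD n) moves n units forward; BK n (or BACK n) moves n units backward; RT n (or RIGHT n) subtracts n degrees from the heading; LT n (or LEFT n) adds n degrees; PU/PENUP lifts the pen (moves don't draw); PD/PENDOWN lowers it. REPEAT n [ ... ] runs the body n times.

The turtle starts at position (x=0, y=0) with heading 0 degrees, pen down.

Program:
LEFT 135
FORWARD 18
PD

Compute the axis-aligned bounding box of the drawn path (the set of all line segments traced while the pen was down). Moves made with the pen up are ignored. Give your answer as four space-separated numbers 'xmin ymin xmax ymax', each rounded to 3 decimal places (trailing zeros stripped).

Executing turtle program step by step:
Start: pos=(0,0), heading=0, pen down
LT 135: heading 0 -> 135
FD 18: (0,0) -> (-12.728,12.728) [heading=135, draw]
PD: pen down
Final: pos=(-12.728,12.728), heading=135, 1 segment(s) drawn

Segment endpoints: x in {-12.728, 0}, y in {0, 12.728}
xmin=-12.728, ymin=0, xmax=0, ymax=12.728

Answer: -12.728 0 0 12.728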